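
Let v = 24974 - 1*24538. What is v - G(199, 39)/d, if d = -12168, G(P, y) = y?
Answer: 136033/312 ≈ 436.00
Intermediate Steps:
v = 436 (v = 24974 - 24538 = 436)
v - G(199, 39)/d = 436 - 39/(-12168) = 436 - 39*(-1)/12168 = 436 - 1*(-1/312) = 436 + 1/312 = 136033/312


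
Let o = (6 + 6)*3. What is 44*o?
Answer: 1584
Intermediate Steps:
o = 36 (o = 12*3 = 36)
44*o = 44*36 = 1584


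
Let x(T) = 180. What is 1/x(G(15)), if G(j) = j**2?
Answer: 1/180 ≈ 0.0055556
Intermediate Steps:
1/x(G(15)) = 1/180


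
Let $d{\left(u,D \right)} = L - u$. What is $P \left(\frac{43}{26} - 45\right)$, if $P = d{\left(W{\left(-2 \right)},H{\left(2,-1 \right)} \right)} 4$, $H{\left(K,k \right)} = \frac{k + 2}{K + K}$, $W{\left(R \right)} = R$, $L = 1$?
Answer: $- \frac{6762}{13} \approx -520.15$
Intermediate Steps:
$H{\left(K,k \right)} = \frac{2 + k}{2 K}$
$d{\left(u,D \right)} = 1 - u$
$P = 12$ ($P = \left(1 - -2\right) 4 = \left(1 + 2\right) 4 = 3 \cdot 4 = 12$)
$P \left(\frac{43}{26} - 45\right) = 12 \left(\frac{43}{26} - 45\right) = 12 \left(- \frac{1127}{26}\right) = - \frac{6762}{13}$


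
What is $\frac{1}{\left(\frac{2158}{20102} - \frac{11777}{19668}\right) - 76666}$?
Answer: $- \frac{197683068}{15155667240143} \approx -1.3044 \cdot 10^{-5}$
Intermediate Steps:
$\frac{1}{\left(\frac{2158}{20102} - \frac{11777}{19668}\right) - 76666} = \frac{1}{\left(2158 \cdot \frac{1}{20102} - \frac{11777}{19668}\right) - 76666} = \frac{1}{\left(\frac{1079}{10051} - \frac{11777}{19668}\right) - 76666} = \frac{1}{- \frac{97148855}{197683068} - 76666} = \frac{1}{- \frac{15155667240143}{197683068}} = - \frac{197683068}{15155667240143}$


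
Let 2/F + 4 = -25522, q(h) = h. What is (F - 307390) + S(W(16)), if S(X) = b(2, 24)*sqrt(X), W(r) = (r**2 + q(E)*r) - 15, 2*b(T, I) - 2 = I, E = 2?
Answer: -3923218571/12763 + 13*sqrt(273) ≈ -3.0718e+5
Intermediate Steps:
b(T, I) = 1 + I/2
W(r) = -15 + r**2 + 2*r (W(r) = (r**2 + 2*r) - 15 = -15 + r**2 + 2*r)
S(X) = 13*sqrt(X) (S(X) = (1 + (1/2)*24)*sqrt(X) = (1 + 12)*sqrt(X) = 13*sqrt(X))
F = -1/12763 (F = 2/(-4 - 25522) = 2/(-25526) = 2*(-1/25526) = -1/12763 ≈ -7.8351e-5)
(F - 307390) + S(W(16)) = (-1/12763 - 307390) + 13*sqrt(-15 + 16**2 + 2*16) = -3923218571/12763 + 13*sqrt(-15 + 256 + 32) = -3923218571/12763 + 13*sqrt(273)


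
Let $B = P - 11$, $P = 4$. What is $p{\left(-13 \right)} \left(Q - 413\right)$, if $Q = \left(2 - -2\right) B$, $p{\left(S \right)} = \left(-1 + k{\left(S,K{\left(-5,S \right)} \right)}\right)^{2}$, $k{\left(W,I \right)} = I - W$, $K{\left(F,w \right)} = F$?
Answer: $-21609$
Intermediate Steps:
$B = -7$ ($B = 4 - 11 = -7$)
$p{\left(S \right)} = \left(-6 - S\right)^{2}$ ($p{\left(S \right)} = \left(-1 - \left(5 + S\right)\right)^{2} = \left(-6 - S\right)^{2}$)
$Q = -28$ ($Q = \left(2 - -2\right) \left(-7\right) = \left(2 + 2\right) \left(-7\right) = 4 \left(-7\right) = -28$)
$p{\left(-13 \right)} \left(Q - 413\right) = \left(6 - 13\right)^{2} \left(-28 - 413\right) = \left(-7\right)^{2} \left(-441\right) = 49 \left(-441\right) = -21609$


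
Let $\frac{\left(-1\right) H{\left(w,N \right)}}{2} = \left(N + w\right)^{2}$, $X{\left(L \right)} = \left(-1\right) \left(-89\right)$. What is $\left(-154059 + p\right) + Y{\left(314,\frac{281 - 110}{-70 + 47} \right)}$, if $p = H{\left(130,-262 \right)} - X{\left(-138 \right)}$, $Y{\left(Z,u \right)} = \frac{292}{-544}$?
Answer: $- \frac{25703529}{136} \approx -1.89 \cdot 10^{5}$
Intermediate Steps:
$X{\left(L \right)} = 89$
$Y{\left(Z,u \right)} = - \frac{73}{136}$ ($Y{\left(Z,u \right)} = 292 \left(- \frac{1}{544}\right) = - \frac{73}{136}$)
$H{\left(w,N \right)} = - 2 \left(N + w\right)^{2}$
$p = -34937$ ($p = - 2 \left(-262 + 130\right)^{2} - 89 = - 2 \left(-132\right)^{2} - 89 = \left(-2\right) 17424 - 89 = -34848 - 89 = -34937$)
$\left(-154059 + p\right) + Y{\left(314,\frac{281 - 110}{-70 + 47} \right)} = \left(-154059 - 34937\right) - \frac{73}{136} = -188996 - \frac{73}{136} = - \frac{25703529}{136}$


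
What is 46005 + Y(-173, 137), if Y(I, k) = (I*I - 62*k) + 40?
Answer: 67480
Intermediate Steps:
Y(I, k) = 40 + I² - 62*k (Y(I, k) = (I² - 62*k) + 40 = 40 + I² - 62*k)
46005 + Y(-173, 137) = 46005 + (40 + (-173)² - 62*137) = 46005 + (40 + 29929 - 8494) = 46005 + 21475 = 67480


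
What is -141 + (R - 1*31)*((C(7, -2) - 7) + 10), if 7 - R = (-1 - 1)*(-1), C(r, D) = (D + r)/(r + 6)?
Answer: -229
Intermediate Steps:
C(r, D) = (D + r)/(6 + r)
R = 5 (R = 7 - (-1 - 1)*(-1) = 7 - (-2)*(-1) = 7 - 1*2 = 7 - 2 = 5)
-141 + (R - 1*31)*((C(7, -2) - 7) + 10) = -141 + (5 - 1*31)*(((-2 + 7)/(6 + 7) - 7) + 10) = -141 + (5 - 31)*((5/13 - 7) + 10) = -141 - 26*(((1/13)*5 - 7) + 10) = -141 - 26*((5/13 - 7) + 10) = -141 - 26*(-86/13 + 10) = -141 - 26*44/13 = -141 - 88 = -229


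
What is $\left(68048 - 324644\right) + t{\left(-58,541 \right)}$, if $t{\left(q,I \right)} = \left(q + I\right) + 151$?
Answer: $-255962$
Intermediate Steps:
$t{\left(q,I \right)} = 151 + I + q$ ($t{\left(q,I \right)} = \left(I + q\right) + 151 = 151 + I + q$)
$\left(68048 - 324644\right) + t{\left(-58,541 \right)} = \left(68048 - 324644\right) + \left(151 + 541 - 58\right) = -256596 + 634 = -255962$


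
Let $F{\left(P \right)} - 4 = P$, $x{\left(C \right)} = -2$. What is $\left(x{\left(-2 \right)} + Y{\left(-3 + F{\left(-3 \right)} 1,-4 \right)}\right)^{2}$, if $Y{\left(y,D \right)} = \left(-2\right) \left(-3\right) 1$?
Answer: $16$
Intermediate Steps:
$F{\left(P \right)} = 4 + P$
$Y{\left(y,D \right)} = 6$ ($Y{\left(y,D \right)} = 6 \cdot 1 = 6$)
$\left(x{\left(-2 \right)} + Y{\left(-3 + F{\left(-3 \right)} 1,-4 \right)}\right)^{2} = \left(-2 + 6\right)^{2} = 4^{2} = 16$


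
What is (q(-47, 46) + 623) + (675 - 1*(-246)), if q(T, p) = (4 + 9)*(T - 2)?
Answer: 907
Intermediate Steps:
q(T, p) = -26 + 13*T (q(T, p) = 13*(-2 + T) = -26 + 13*T)
(q(-47, 46) + 623) + (675 - 1*(-246)) = ((-26 + 13*(-47)) + 623) + (675 - 1*(-246)) = ((-26 - 611) + 623) + (675 + 246) = (-637 + 623) + 921 = -14 + 921 = 907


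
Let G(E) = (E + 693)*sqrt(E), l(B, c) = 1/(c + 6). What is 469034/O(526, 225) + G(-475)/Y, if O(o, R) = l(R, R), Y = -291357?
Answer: 108346854 - 10*I*sqrt(19)/2673 ≈ 1.0835e+8 - 0.016307*I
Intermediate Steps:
l(B, c) = 1/(6 + c)
O(o, R) = 1/(6 + R)
G(E) = sqrt(E)*(693 + E) (G(E) = (693 + E)*sqrt(E) = sqrt(E)*(693 + E))
469034/O(526, 225) + G(-475)/Y = 469034/(1/(6 + 225)) + (sqrt(-475)*(693 - 475))/(-291357) = 469034/(1/231) + ((5*I*sqrt(19))*218)*(-1/291357) = 469034/(1/231) + (1090*I*sqrt(19))*(-1/291357) = 469034*231 - 10*I*sqrt(19)/2673 = 108346854 - 10*I*sqrt(19)/2673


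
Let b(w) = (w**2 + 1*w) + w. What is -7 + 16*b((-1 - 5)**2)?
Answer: 21881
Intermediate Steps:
b(w) = w**2 + 2*w (b(w) = (w**2 + w) + w = (w + w**2) + w = w**2 + 2*w)
-7 + 16*b((-1 - 5)**2) = -7 + 16*((-1 - 5)**2*(2 + (-1 - 5)**2)) = -7 + 16*((-6)**2*(2 + (-6)**2)) = -7 + 16*(36*(2 + 36)) = -7 + 16*(36*38) = -7 + 16*1368 = -7 + 21888 = 21881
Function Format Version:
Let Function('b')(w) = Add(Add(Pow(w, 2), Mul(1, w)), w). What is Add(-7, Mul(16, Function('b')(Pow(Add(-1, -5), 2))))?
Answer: 21881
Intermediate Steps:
Function('b')(w) = Add(Pow(w, 2), Mul(2, w)) (Function('b')(w) = Add(Add(Pow(w, 2), w), w) = Add(Add(w, Pow(w, 2)), w) = Add(Pow(w, 2), Mul(2, w)))
Add(-7, Mul(16, Function('b')(Pow(Add(-1, -5), 2)))) = Add(-7, Mul(16, Mul(Pow(Add(-1, -5), 2), Add(2, Pow(Add(-1, -5), 2))))) = Add(-7, Mul(16, Mul(Pow(-6, 2), Add(2, Pow(-6, 2))))) = Add(-7, Mul(16, Mul(36, Add(2, 36)))) = Add(-7, Mul(16, Mul(36, 38))) = Add(-7, Mul(16, 1368)) = Add(-7, 21888) = 21881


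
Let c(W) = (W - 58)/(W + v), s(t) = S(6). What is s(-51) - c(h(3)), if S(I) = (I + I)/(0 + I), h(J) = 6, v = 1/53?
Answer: 3394/319 ≈ 10.639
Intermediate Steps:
v = 1/53 ≈ 0.018868
S(I) = 2 (S(I) = (2*I)/I = 2)
s(t) = 2
c(W) = (-58 + W)/(1/53 + W) (c(W) = (W - 58)/(W + 1/53) = (-58 + W)/(1/53 + W))
s(-51) - c(h(3)) = 2 - 53*(-58 + 6)/(1 + 53*6) = 2 - 53*(-52)/(1 + 318) = 2 - 53*(-52)/319 = 2 - 1*(-2756/319) = 2 + 2756/319 = 3394/319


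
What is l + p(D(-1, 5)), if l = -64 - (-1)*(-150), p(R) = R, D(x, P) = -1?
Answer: -215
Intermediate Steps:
l = -214 (l = -64 - 1*150 = -64 - 150 = -214)
l + p(D(-1, 5)) = -214 - 1 = -215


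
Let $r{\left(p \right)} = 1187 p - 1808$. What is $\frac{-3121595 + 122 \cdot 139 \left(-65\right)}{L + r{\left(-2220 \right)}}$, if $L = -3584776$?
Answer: $\frac{1407955}{2073908} \approx 0.67889$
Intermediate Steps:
$r{\left(p \right)} = -1808 + 1187 p$
$\frac{-3121595 + 122 \cdot 139 \left(-65\right)}{L + r{\left(-2220 \right)}} = \frac{-3121595 + 122 \cdot 139 \left(-65\right)}{-3584776 + \left(-1808 + 1187 \left(-2220\right)\right)} = \frac{-3121595 + 16958 \left(-65\right)}{-3584776 - 2636948} = \frac{-3121595 - 1102270}{-3584776 - 2636948} = - \frac{4223865}{-6221724} = \left(-4223865\right) \left(- \frac{1}{6221724}\right) = \frac{1407955}{2073908}$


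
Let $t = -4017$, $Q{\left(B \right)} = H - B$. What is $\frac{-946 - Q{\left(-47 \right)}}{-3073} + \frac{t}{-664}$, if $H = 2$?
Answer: $\frac{13004921}{2040472} \approx 6.3735$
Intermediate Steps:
$Q{\left(B \right)} = 2 - B$
$\frac{-946 - Q{\left(-47 \right)}}{-3073} + \frac{t}{-664} = \frac{-946 - \left(2 - -47\right)}{-3073} - \frac{4017}{-664} = \left(-946 - \left(2 + 47\right)\right) \left(- \frac{1}{3073}\right) - - \frac{4017}{664} = \left(-946 - 49\right) \left(- \frac{1}{3073}\right) + \frac{4017}{664} = \left(-995\right) \left(- \frac{1}{3073}\right) + \frac{4017}{664} = \frac{995}{3073} + \frac{4017}{664} = \frac{13004921}{2040472}$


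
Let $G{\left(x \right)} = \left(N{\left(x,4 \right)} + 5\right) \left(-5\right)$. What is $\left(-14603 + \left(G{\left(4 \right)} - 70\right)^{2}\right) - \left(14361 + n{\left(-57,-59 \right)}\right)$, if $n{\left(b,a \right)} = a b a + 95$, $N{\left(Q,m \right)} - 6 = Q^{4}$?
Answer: $2143383$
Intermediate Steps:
$N{\left(Q,m \right)} = 6 + Q^{4}$
$n{\left(b,a \right)} = 95 + b a^{2}$ ($n{\left(b,a \right)} = b a^{2} + 95 = 95 + b a^{2}$)
$G{\left(x \right)} = -55 - 5 x^{4}$ ($G{\left(x \right)} = \left(\left(6 + x^{4}\right) + 5\right) \left(-5\right) = \left(11 + x^{4}\right) \left(-5\right) = -55 - 5 x^{4}$)
$\left(-14603 + \left(G{\left(4 \right)} - 70\right)^{2}\right) - \left(14361 + n{\left(-57,-59 \right)}\right) = \left(-14603 + \left(\left(-55 - 5 \cdot 4^{4}\right) - 70\right)^{2}\right) - \left(14456 - 198417\right) = \left(-14603 + \left(\left(-55 - 1280\right) - 70\right)^{2}\right) - \left(14456 - 198417\right) = \left(-14603 + \left(\left(-55 - 1280\right) - 70\right)^{2}\right) - -183961 = \left(-14603 + \left(-1335 - 70\right)^{2}\right) - -183961 = \left(-14603 + \left(-1405\right)^{2}\right) + \left(-14361 + 198322\right) = \left(-14603 + 1974025\right) + 183961 = 1959422 + 183961 = 2143383$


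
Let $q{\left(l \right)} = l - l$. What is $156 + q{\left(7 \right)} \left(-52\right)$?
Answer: $156$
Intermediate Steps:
$q{\left(l \right)} = 0$
$156 + q{\left(7 \right)} \left(-52\right) = 156 + 0 \left(-52\right) = 156 + 0 = 156$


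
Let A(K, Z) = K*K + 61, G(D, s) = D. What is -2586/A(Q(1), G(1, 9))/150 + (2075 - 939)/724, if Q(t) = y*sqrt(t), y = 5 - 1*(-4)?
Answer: 930189/642550 ≈ 1.4477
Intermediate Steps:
y = 9 (y = 5 + 4 = 9)
Q(t) = 9*sqrt(t)
A(K, Z) = 61 + K**2 (A(K, Z) = K**2 + 61 = 61 + K**2)
-2586/A(Q(1), G(1, 9))/150 + (2075 - 939)/724 = -2586/(61 + (9*sqrt(1))**2)/150 + (2075 - 939)/724 = -2586/(61 + (9*1)**2)*(1/150) + 1136*(1/724) = -2586/(61 + 9**2)*(1/150) + 284/181 = -2586/(61 + 81)*(1/150) + 284/181 = -2586/142*(1/150) + 284/181 = -2586*1/142*(1/150) + 284/181 = -1293/71*1/150 + 284/181 = -431/3550 + 284/181 = 930189/642550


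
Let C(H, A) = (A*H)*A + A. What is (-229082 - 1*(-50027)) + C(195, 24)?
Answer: -66711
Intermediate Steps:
C(H, A) = A + H*A**2 (C(H, A) = H*A**2 + A = A + H*A**2)
(-229082 - 1*(-50027)) + C(195, 24) = (-229082 - 1*(-50027)) + 24*(1 + 24*195) = (-229082 + 50027) + 24*(1 + 4680) = -179055 + 24*4681 = -179055 + 112344 = -66711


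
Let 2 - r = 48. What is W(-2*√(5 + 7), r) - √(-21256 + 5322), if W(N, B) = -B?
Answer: 46 - I*√15934 ≈ 46.0 - 126.23*I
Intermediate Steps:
r = -46 (r = 2 - 1*48 = 2 - 48 = -46)
W(-2*√(5 + 7), r) - √(-21256 + 5322) = -1*(-46) - √(-21256 + 5322) = 46 - √(-15934) = 46 - I*√15934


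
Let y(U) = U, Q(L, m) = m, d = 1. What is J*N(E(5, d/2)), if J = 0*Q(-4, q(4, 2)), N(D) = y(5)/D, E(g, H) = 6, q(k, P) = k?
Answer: 0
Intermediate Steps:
N(D) = 5/D
J = 0 (J = 0*4 = 0)
J*N(E(5, d/2)) = 0*(5/6) = 0*(5*(⅙)) = 0*(⅚) = 0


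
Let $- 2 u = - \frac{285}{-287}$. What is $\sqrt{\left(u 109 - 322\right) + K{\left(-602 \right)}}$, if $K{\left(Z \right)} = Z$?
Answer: $\frac{i \sqrt{322267134}}{574} \approx 31.275 i$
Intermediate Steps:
$u = - \frac{285}{574}$ ($u = - \frac{\left(-285\right) \frac{1}{-287}}{2} = - \frac{\left(-285\right) \left(- \frac{1}{287}\right)}{2} = \left(- \frac{1}{2}\right) \frac{285}{287} = - \frac{285}{574} \approx -0.49652$)
$\sqrt{\left(u 109 - 322\right) + K{\left(-602 \right)}} = \sqrt{\left(\left(- \frac{285}{574}\right) 109 - 322\right) - 602} = \sqrt{\left(- \frac{31065}{574} - 322\right) - 602} = \sqrt{- \frac{215893}{574} - 602} = \sqrt{- \frac{561441}{574}} = \frac{i \sqrt{322267134}}{574}$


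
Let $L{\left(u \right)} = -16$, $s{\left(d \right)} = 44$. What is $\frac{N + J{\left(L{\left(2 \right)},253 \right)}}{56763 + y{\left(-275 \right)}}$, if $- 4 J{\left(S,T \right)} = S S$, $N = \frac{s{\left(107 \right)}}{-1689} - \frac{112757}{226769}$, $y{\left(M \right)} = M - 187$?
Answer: $- \frac{24713246233}{21564005961141} \approx -0.001146$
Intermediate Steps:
$y{\left(M \right)} = -187 + M$ ($y{\left(M \right)} = M - 187 = -187 + M$)
$N = - \frac{200424409}{383012841}$ ($N = \frac{44}{-1689} - \frac{112757}{226769} = 44 \left(- \frac{1}{1689}\right) - \frac{112757}{226769} = - \frac{44}{1689} - \frac{112757}{226769} = - \frac{200424409}{383012841} \approx -0.52328$)
$J{\left(S,T \right)} = - \frac{S^{2}}{4}$ ($J{\left(S,T \right)} = - \frac{S S}{4} = - \frac{S^{2}}{4}$)
$\frac{N + J{\left(L{\left(2 \right)},253 \right)}}{56763 + y{\left(-275 \right)}} = \frac{- \frac{200424409}{383012841} - \frac{\left(-16\right)^{2}}{4}}{56763 - 462} = \frac{- \frac{200424409}{383012841} - 64}{56763 - 462} = \frac{- \frac{200424409}{383012841} - 64}{56301} = \left(- \frac{24713246233}{383012841}\right) \frac{1}{56301} = - \frac{24713246233}{21564005961141}$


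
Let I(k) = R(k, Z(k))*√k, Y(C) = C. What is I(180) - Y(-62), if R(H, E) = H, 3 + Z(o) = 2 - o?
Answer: 62 + 1080*√5 ≈ 2477.0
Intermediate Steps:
Z(o) = -1 - o (Z(o) = -3 + (2 - o) = -1 - o)
I(k) = k^(3/2) (I(k) = k*√k = k^(3/2))
I(180) - Y(-62) = 180^(3/2) - 1*(-62) = 1080*√5 + 62 = 62 + 1080*√5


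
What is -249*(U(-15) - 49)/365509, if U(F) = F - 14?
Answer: 19422/365509 ≈ 0.053137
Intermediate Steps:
U(F) = -14 + F
-249*(U(-15) - 49)/365509 = -249*((-14 - 15) - 49)/365509 = -249*(-29 - 49)*(1/365509) = -249*(-78)*(1/365509) = 19422*(1/365509) = 19422/365509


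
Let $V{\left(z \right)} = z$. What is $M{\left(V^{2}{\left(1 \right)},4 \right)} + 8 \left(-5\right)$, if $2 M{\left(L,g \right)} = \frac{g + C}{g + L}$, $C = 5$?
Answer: $- \frac{391}{10} \approx -39.1$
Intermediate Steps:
$M{\left(L,g \right)} = \frac{5 + g}{2 \left(L + g\right)}$ ($M{\left(L,g \right)} = \frac{\left(g + 5\right) \frac{1}{g + L}}{2} = \frac{\left(5 + g\right) \frac{1}{L + g}}{2} = \frac{\frac{1}{L + g} \left(5 + g\right)}{2} = \frac{5 + g}{2 \left(L + g\right)}$)
$M{\left(V^{2}{\left(1 \right)},4 \right)} + 8 \left(-5\right) = \frac{5 + 4}{2 \left(1^{2} + 4\right)} + 8 \left(-5\right) = \frac{1}{2} \frac{1}{1 + 4} \cdot 9 - 40 = \frac{1}{2} \cdot \frac{1}{5} \cdot 9 - 40 = \frac{9}{10} - 40 = - \frac{391}{10}$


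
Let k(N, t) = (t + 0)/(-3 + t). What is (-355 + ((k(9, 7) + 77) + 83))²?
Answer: 597529/16 ≈ 37346.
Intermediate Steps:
k(N, t) = t/(-3 + t)
(-355 + ((k(9, 7) + 77) + 83))² = (-355 + ((7/(-3 + 7) + 77) + 83))² = (-355 + ((7/4 + 77) + 83))² = (-355 + (315/4 + 83))² = (-355 + 647/4)² = (-773/4)² = 597529/16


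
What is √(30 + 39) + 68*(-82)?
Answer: -5576 + √69 ≈ -5567.7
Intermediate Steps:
√(30 + 39) + 68*(-82) = √69 - 5576 = -5576 + √69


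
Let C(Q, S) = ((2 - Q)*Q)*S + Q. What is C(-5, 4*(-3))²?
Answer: 172225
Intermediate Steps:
C(Q, S) = Q + Q*S*(2 - Q) (C(Q, S) = (Q*(2 - Q))*S + Q = Q*S*(2 - Q) + Q = Q + Q*S*(2 - Q))
C(-5, 4*(-3))² = (-5*(1 + 2*(4*(-3)) - 1*(-5)*4*(-3)))² = (-5*(1 + 2*(-12) - 1*(-5)*(-12)))² = (-5*(1 - 24 - 60))² = (-5*(-83))² = 415² = 172225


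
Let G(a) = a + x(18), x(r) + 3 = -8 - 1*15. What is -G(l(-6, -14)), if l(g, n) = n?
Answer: 40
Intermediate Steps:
x(r) = -26 (x(r) = -3 + (-8 - 1*15) = -3 + (-8 - 15) = -3 - 23 = -26)
G(a) = -26 + a (G(a) = a - 26 = -26 + a)
-G(l(-6, -14)) = -(-26 - 14) = -1*(-40) = 40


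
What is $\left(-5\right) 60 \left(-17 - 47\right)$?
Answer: $19200$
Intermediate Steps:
$\left(-5\right) 60 \left(-17 - 47\right) = - 300 \left(-17 - 47\right) = \left(-300\right) \left(-64\right) = 19200$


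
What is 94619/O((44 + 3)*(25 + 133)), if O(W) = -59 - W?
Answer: -94619/7485 ≈ -12.641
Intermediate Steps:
94619/O((44 + 3)*(25 + 133)) = 94619/(-59 - (44 + 3)*(25 + 133)) = 94619/(-59 - 47*158) = 94619/(-59 - 1*7426) = 94619/(-59 - 7426) = 94619/(-7485) = 94619*(-1/7485) = -94619/7485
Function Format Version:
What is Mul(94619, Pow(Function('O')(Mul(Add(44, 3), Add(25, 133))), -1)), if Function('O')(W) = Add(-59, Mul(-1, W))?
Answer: Rational(-94619, 7485) ≈ -12.641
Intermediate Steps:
Mul(94619, Pow(Function('O')(Mul(Add(44, 3), Add(25, 133))), -1)) = Mul(94619, Pow(Add(-59, Mul(-1, Mul(Add(44, 3), Add(25, 133)))), -1)) = Mul(94619, Pow(Add(-59, Mul(-1, Mul(47, 158))), -1)) = Mul(94619, Pow(Add(-59, Mul(-1, 7426)), -1)) = Mul(94619, Pow(Add(-59, -7426), -1)) = Mul(94619, Pow(-7485, -1)) = Mul(94619, Rational(-1, 7485)) = Rational(-94619, 7485)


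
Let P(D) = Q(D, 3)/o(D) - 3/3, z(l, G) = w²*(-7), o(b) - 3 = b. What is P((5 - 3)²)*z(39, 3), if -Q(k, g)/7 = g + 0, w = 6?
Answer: 1008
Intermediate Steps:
o(b) = 3 + b
Q(k, g) = -7*g (Q(k, g) = -7*(g + 0) = -7*g)
z(l, G) = -252 (z(l, G) = 6²*(-7) = 36*(-7) = -252)
P(D) = -1 - 21/(3 + D) (P(D) = (-7*3)/(3 + D) - 3/3 = -21/(3 + D) - 3*⅓ = -21/(3 + D) - 1 = -1 - 21/(3 + D))
P((5 - 3)²)*z(39, 3) = ((-24 - (5 - 3)²)/(3 + (5 - 3)²))*(-252) = ((-24 - 1*2²)/(3 + 2²))*(-252) = ((-24 - 1*4)/(3 + 4))*(-252) = ((-24 - 4)/7)*(-252) = ((⅐)*(-28))*(-252) = -4*(-252) = 1008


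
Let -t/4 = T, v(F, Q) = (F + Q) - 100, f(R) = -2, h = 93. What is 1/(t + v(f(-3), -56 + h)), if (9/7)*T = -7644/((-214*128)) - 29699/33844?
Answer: -130367088/8231130701 ≈ -0.015838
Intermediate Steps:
v(F, Q) = -100 + F + Q
T = -242730019/521468352 (T = 7*(-7644/((-214*128)) - 29699/33844)/9 = 7*(-7644/(-27392) - 29699*1/33844)/9 = 7*(-7644*(-1/27392) - 29699/33844)/9 = 7*(1911/6848 - 29699/33844)/9 = (7/9)*(-34675717/57940928) = -242730019/521468352 ≈ -0.46547)
t = 242730019/130367088 (t = -4*(-242730019/521468352) = 242730019/130367088 ≈ 1.8619)
1/(t + v(f(-3), -56 + h)) = 1/(242730019/130367088 + (-100 - 2 + (-56 + 93))) = 1/(242730019/130367088 + (-100 - 2 + 37)) = 1/(242730019/130367088 - 65) = 1/(-8231130701/130367088) = -130367088/8231130701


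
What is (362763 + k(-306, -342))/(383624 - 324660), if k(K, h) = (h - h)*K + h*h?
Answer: 479727/58964 ≈ 8.1359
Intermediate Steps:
k(K, h) = h**2 (k(K, h) = 0*K + h**2 = 0 + h**2 = h**2)
(362763 + k(-306, -342))/(383624 - 324660) = (362763 + (-342)**2)/(383624 - 324660) = (362763 + 116964)/58964 = 479727*(1/58964) = 479727/58964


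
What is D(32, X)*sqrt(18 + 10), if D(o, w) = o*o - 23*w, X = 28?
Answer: 760*sqrt(7) ≈ 2010.8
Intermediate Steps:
D(o, w) = o**2 - 23*w
D(32, X)*sqrt(18 + 10) = (32**2 - 23*28)*sqrt(18 + 10) = (1024 - 644)*sqrt(28) = 380*(2*sqrt(7)) = 760*sqrt(7)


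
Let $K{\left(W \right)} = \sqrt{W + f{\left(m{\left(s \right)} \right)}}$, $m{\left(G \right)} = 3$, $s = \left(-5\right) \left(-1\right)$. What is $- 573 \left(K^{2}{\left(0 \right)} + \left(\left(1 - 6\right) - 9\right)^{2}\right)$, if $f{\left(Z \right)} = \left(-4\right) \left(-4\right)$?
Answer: $-121476$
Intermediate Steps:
$s = 5$
$f{\left(Z \right)} = 16$
$K{\left(W \right)} = \sqrt{16 + W}$ ($K{\left(W \right)} = \sqrt{W + 16} = \sqrt{16 + W}$)
$- 573 \left(K^{2}{\left(0 \right)} + \left(\left(1 - 6\right) - 9\right)^{2}\right) = - 573 \left(\left(\sqrt{16 + 0}\right)^{2} + \left(\left(1 - 6\right) - 9\right)^{2}\right) = - 573 \left(\left(\sqrt{16}\right)^{2} + \left(\left(1 - 6\right) - 9\right)^{2}\right) = - 573 \left(4^{2} + \left(-5 - 9\right)^{2}\right) = - 573 \left(16 + \left(-14\right)^{2}\right) = - 573 \left(16 + 196\right) = \left(-573\right) 212 = -121476$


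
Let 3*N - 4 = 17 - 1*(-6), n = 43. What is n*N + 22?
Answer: 409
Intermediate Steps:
N = 9 (N = 4/3 + (17 - 1*(-6))/3 = 4/3 + (17 + 6)/3 = 4/3 + (1/3)*23 = 4/3 + 23/3 = 9)
n*N + 22 = 43*9 + 22 = 387 + 22 = 409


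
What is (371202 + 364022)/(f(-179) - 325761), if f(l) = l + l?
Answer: -735224/326119 ≈ -2.2545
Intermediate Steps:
f(l) = 2*l
(371202 + 364022)/(f(-179) - 325761) = (371202 + 364022)/(2*(-179) - 325761) = 735224/(-358 - 325761) = 735224/(-326119) = 735224*(-1/326119) = -735224/326119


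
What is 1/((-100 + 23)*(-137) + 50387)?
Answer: 1/60936 ≈ 1.6411e-5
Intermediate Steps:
1/((-100 + 23)*(-137) + 50387) = 1/(-77*(-137) + 50387) = 1/(10549 + 50387) = 1/60936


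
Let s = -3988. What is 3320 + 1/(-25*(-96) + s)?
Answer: 5272159/1588 ≈ 3320.0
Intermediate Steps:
3320 + 1/(-25*(-96) + s) = 3320 + 1/(-25*(-96) - 3988) = 3320 + 1/(2400 - 3988) = 3320 + 1/(-1588) = 3320 - 1/1588 = 5272159/1588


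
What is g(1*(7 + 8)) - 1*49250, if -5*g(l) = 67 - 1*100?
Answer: -246217/5 ≈ -49243.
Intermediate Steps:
g(l) = 33/5 (g(l) = -(67 - 1*100)/5 = -(67 - 100)/5 = -⅕*(-33) = 33/5)
g(1*(7 + 8)) - 1*49250 = 33/5 - 1*49250 = 33/5 - 49250 = -246217/5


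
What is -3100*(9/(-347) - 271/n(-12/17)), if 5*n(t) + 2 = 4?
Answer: 728814650/347 ≈ 2.1003e+6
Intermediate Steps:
n(t) = ⅖ (n(t) = -⅖ + (⅕)*4 = -⅖ + ⅘ = ⅖)
-3100*(9/(-347) - 271/n(-12/17)) = -3100*(9/(-347) - 271/⅖) = -3100*(9*(-1/347) - 271*5/2) = -3100*(-9/347 - 1355/2) = -3100*(-470203/694) = 728814650/347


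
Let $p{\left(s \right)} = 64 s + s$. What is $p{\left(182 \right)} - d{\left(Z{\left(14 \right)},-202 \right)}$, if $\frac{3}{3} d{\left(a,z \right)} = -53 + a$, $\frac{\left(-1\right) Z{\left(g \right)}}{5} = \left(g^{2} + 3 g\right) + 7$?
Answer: $13108$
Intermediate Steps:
$p{\left(s \right)} = 65 s$
$Z{\left(g \right)} = -35 - 15 g - 5 g^{2}$ ($Z{\left(g \right)} = - 5 \left(\left(g^{2} + 3 g\right) + 7\right) = - 5 \left(7 + g^{2} + 3 g\right) = -35 - 15 g - 5 g^{2}$)
$d{\left(a,z \right)} = -53 + a$
$p{\left(182 \right)} - d{\left(Z{\left(14 \right)},-202 \right)} = 65 \cdot 182 - \left(-53 - \left(245 + 980\right)\right) = 11830 - \left(-53 - 1225\right) = 11830 - -1278 = 11830 + 1278 = 13108$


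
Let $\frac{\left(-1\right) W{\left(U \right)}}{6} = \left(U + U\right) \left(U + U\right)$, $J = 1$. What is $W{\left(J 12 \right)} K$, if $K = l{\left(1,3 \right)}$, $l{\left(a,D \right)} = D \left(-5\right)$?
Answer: $51840$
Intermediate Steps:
$l{\left(a,D \right)} = - 5 D$
$K = -15$ ($K = \left(-5\right) 3 = -15$)
$W{\left(U \right)} = - 24 U^{2}$ ($W{\left(U \right)} = - 6 \left(U + U\right) \left(U + U\right) = - 6 \cdot 2 U 2 U = - 6 \cdot 4 U^{2} = - 24 U^{2}$)
$W{\left(J 12 \right)} K = - 24 \left(1 \cdot 12\right)^{2} \left(-15\right) = - 24 \cdot 12^{2} \left(-15\right) = \left(-24\right) 144 \left(-15\right) = \left(-3456\right) \left(-15\right) = 51840$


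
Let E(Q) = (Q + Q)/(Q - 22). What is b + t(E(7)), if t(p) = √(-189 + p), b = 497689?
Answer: 497689 + I*√42735/15 ≈ 4.9769e+5 + 13.782*I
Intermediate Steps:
E(Q) = 2*Q/(-22 + Q) (E(Q) = (2*Q)/(-22 + Q) = 2*Q/(-22 + Q))
b + t(E(7)) = 497689 + √(-189 + 2*7/(-22 + 7)) = 497689 + √(-189 + 2*7/(-15)) = 497689 + √(-189 + 2*7*(-1/15)) = 497689 + √(-189 - 14/15) = 497689 + √(-2849/15) = 497689 + I*√42735/15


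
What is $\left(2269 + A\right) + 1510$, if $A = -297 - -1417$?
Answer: $4899$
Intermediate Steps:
$A = 1120$ ($A = -297 + 1417 = 1120$)
$\left(2269 + A\right) + 1510 = \left(2269 + 1120\right) + 1510 = 3389 + 1510 = 4899$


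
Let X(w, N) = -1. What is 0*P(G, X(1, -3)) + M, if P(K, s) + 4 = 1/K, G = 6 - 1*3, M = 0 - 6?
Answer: -6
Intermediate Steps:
M = -6
G = 3 (G = 6 - 3 = 3)
P(K, s) = -4 + 1/K
0*P(G, X(1, -3)) + M = 0*(-4 + 1/3) - 6 = 0*(-4 + ⅓) - 6 = 0*(-11/3) - 6 = 0 - 6 = -6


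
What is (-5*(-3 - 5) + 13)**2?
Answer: 2809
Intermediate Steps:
(-5*(-3 - 5) + 13)**2 = (-5*(-8) + 13)**2 = (40 + 13)**2 = 53**2 = 2809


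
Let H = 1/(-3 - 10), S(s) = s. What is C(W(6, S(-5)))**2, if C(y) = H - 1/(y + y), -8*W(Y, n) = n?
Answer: 3249/4225 ≈ 0.76899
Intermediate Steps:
W(Y, n) = -n/8
H = -1/13 (H = 1/(-13) = -1/13 ≈ -0.076923)
C(y) = -1/13 - 1/(2*y) (C(y) = -1/13 - 1/(y + y) = -1/13 - 1/(2*y))
C(W(6, S(-5)))**2 = ((-13 - (-1)*(-5)/4)/(26*((-1/8*(-5)))))**2 = ((-13 - 2*5/8)/(26*(5/8)))**2 = ((1/26)*(8/5)*(-13 - 5/4))**2 = ((1/26)*(8/5)*(-57/4))**2 = (-57/65)**2 = 3249/4225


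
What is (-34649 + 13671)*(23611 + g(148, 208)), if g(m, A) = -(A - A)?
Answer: -495311558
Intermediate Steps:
g(m, A) = 0 (g(m, A) = -1*0 = 0)
(-34649 + 13671)*(23611 + g(148, 208)) = (-34649 + 13671)*(23611 + 0) = -20978*23611 = -495311558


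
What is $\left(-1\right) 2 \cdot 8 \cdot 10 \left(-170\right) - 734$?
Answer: $26466$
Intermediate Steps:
$\left(-1\right) 2 \cdot 8 \cdot 10 \left(-170\right) - 734 = \left(-2\right) 8 \cdot 10 \left(-170\right) - 734 = \left(-16\right) 10 \left(-170\right) - 734 = \left(-160\right) \left(-170\right) - 734 = 27200 - 734 = 26466$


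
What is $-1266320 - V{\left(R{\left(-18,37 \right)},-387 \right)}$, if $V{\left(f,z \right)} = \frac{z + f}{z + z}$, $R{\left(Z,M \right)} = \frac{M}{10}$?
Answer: $- \frac{9801320633}{7740} \approx -1.2663 \cdot 10^{6}$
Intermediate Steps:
$R{\left(Z,M \right)} = \frac{M}{10}$ ($R{\left(Z,M \right)} = M \frac{1}{10} = \frac{M}{10}$)
$V{\left(f,z \right)} = \frac{f + z}{2 z}$
$-1266320 - V{\left(R{\left(-18,37 \right)},-387 \right)} = -1266320 - \frac{\frac{1}{10} \cdot 37 - 387}{2 \left(-387\right)} = -1266320 - \frac{1}{2} \left(- \frac{1}{387}\right) \left(\frac{37}{10} - 387\right) = -1266320 - \frac{1}{2} \left(- \frac{1}{387}\right) \left(- \frac{3833}{10}\right) = -1266320 - \frac{3833}{7740} = - \frac{9801320633}{7740}$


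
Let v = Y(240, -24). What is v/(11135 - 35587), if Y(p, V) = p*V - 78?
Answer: 2919/12226 ≈ 0.23875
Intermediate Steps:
Y(p, V) = -78 + V*p (Y(p, V) = V*p - 78 = -78 + V*p)
v = -5838 (v = -78 - 24*240 = -78 - 5760 = -5838)
v/(11135 - 35587) = -5838/(11135 - 35587) = -5838/(-24452) = -5838*(-1/24452) = 2919/12226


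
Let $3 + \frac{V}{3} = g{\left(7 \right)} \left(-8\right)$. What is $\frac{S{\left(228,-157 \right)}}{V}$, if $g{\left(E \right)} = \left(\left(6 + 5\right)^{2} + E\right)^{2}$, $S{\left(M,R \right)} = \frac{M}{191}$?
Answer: $- \frac{76}{25035325} \approx -3.0357 \cdot 10^{-6}$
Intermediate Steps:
$S{\left(M,R \right)} = \frac{M}{191}$ ($S{\left(M,R \right)} = M \frac{1}{191} = \frac{M}{191}$)
$g{\left(E \right)} = \left(121 + E\right)^{2}$ ($g{\left(E \right)} = \left(11^{2} + E\right)^{2} = \left(121 + E\right)^{2}$)
$V = -393225$ ($V = -9 + 3 \left(121 + 7\right)^{2} \left(-8\right) = -9 + 3 \cdot 128^{2} \left(-8\right) = -9 + 3 \cdot 16384 \left(-8\right) = -9 + 3 \left(-131072\right) = -9 - 393216 = -393225$)
$\frac{S{\left(228,-157 \right)}}{V} = \frac{\frac{1}{191} \cdot 228}{-393225} = \frac{228}{191} \left(- \frac{1}{393225}\right) = - \frac{76}{25035325}$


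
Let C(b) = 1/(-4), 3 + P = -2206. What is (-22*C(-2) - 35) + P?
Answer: -4477/2 ≈ -2238.5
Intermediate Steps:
P = -2209 (P = -3 - 2206 = -2209)
C(b) = -1/4
(-22*C(-2) - 35) + P = (-22*(-1/4) - 35) - 2209 = (11/2 - 35) - 2209 = -59/2 - 2209 = -4477/2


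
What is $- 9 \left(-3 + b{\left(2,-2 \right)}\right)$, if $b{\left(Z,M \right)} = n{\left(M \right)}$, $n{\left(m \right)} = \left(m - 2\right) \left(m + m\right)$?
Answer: $-117$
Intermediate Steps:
$n{\left(m \right)} = 2 m \left(-2 + m\right)$ ($n{\left(m \right)} = \left(-2 + m\right) 2 m = 2 m \left(-2 + m\right)$)
$b{\left(Z,M \right)} = 2 M \left(-2 + M\right)$
$- 9 \left(-3 + b{\left(2,-2 \right)}\right) = - 9 \left(-3 + 2 \left(-2\right) \left(-2 - 2\right)\right) = - 9 \left(-3 + 2 \left(-2\right) \left(-4\right)\right) = - 9 \left(-3 + 16\right) = \left(-9\right) 13 = -117$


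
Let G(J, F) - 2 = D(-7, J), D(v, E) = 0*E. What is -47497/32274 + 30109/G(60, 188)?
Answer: 242910718/16137 ≈ 15053.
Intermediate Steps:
D(v, E) = 0
G(J, F) = 2 (G(J, F) = 2 + 0 = 2)
-47497/32274 + 30109/G(60, 188) = -47497/32274 + 30109/2 = 242910718/16137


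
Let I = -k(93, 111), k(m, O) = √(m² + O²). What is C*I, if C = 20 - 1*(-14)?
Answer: -102*√2330 ≈ -4923.5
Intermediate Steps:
k(m, O) = √(O² + m²)
I = -3*√2330 (I = -√(111² + 93²) = -√(12321 + 8649) = -√20970 = -3*√2330 ≈ -144.81)
C = 34 (C = 20 + 14 = 34)
C*I = 34*(-3*√2330) = -102*√2330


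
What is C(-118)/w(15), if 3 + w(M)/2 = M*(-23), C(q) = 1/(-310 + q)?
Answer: 1/297888 ≈ 3.3570e-6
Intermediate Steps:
w(M) = -6 - 46*M (w(M) = -6 + 2*(M*(-23)) = -6 + 2*(-23*M) = -6 - 46*M)
C(-118)/w(15) = 1/((-310 - 118)*(-6 - 46*15)) = 1/((-428)*(-6 - 690)) = -1/428/(-696) = -1/428*(-1/696) = 1/297888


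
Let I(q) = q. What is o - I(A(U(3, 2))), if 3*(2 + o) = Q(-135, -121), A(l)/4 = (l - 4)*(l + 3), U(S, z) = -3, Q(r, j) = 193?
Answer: 187/3 ≈ 62.333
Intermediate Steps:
A(l) = 4*(-4 + l)*(3 + l) (A(l) = 4*((l - 4)*(l + 3)) = 4*((-4 + l)*(3 + l)) = 4*(-4 + l)*(3 + l))
o = 187/3 (o = -2 + (⅓)*193 = -2 + 193/3 = 187/3 ≈ 62.333)
o - I(A(U(3, 2))) = 187/3 - (-48 - 4*(-3) + 4*(-3)²) = 187/3 - (-48 + 12 + 4*9) = 187/3 - (-48 + 12 + 36) = 187/3 - 1*0 = 187/3 + 0 = 187/3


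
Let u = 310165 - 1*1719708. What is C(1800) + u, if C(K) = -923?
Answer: -1410466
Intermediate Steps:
u = -1409543 (u = 310165 - 1719708 = -1409543)
C(1800) + u = -923 - 1409543 = -1410466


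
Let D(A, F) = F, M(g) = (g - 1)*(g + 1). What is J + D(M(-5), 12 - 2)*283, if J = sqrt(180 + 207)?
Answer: 2830 + 3*sqrt(43) ≈ 2849.7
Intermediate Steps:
M(g) = (1 + g)*(-1 + g) (M(g) = (-1 + g)*(1 + g) = (1 + g)*(-1 + g))
J = 3*sqrt(43) (J = sqrt(387) = 3*sqrt(43) ≈ 19.672)
J + D(M(-5), 12 - 2)*283 = 3*sqrt(43) + (12 - 2)*283 = 3*sqrt(43) + 10*283 = 3*sqrt(43) + 2830 = 2830 + 3*sqrt(43)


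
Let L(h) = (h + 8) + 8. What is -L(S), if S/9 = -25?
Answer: 209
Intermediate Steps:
S = -225 (S = 9*(-25) = -225)
L(h) = 16 + h (L(h) = (8 + h) + 8 = 16 + h)
-L(S) = -(16 - 225) = -1*(-209) = 209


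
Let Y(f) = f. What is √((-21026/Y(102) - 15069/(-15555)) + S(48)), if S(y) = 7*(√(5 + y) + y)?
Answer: √(31655731620 + 1693706175*√53)/15555 ≈ 13.483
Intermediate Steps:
S(y) = 7*y + 7*√(5 + y) (S(y) = 7*(y + √(5 + y)) = 7*y + 7*√(5 + y))
√((-21026/Y(102) - 15069/(-15555)) + S(48)) = √((-21026/102 - 15069/(-15555)) + (7*48 + 7*√(5 + 48))) = √((-21026*1/102 - 15069*(-1/15555)) + (336 + 7*√53)) = √((-10513/51 + 5023/5185) + (336 + 7*√53)) = √(-3191396/15555 + (336 + 7*√53)) = √(2035084/15555 + 7*√53)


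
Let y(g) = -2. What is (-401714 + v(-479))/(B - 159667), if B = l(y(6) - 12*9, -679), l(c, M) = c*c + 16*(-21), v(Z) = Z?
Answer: 402193/147903 ≈ 2.7193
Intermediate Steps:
l(c, M) = -336 + c² (l(c, M) = c² - 336 = -336 + c²)
B = 11764 (B = -336 + (-2 - 12*9)² = -336 + (-2 - 108)² = -336 + (-110)² = -336 + 12100 = 11764)
(-401714 + v(-479))/(B - 159667) = (-401714 - 479)/(11764 - 159667) = -402193/(-147903) = -402193*(-1/147903) = 402193/147903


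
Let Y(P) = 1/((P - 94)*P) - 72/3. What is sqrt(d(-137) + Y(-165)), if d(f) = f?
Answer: I*sqrt(294031073490)/42735 ≈ 12.689*I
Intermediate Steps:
Y(P) = -24 + 1/(P*(-94 + P)) (Y(P) = 1/((-94 + P)*P) - 72*1/3 = 1/(P*(-94 + P)) - 24 = -24 + 1/(P*(-94 + P)))
sqrt(d(-137) + Y(-165)) = sqrt(-137 + (1 - 24*(-165)**2 + 2256*(-165))/((-165)*(-94 - 165))) = sqrt(-137 - 1/165*(1 - 24*27225 - 372240)/(-259)) = sqrt(-137 - 1/165*(-1/259)*(1 - 653400 - 372240)) = sqrt(-137 - 1/165*(-1/259)*(-1025639)) = sqrt(-137 - 1025639/42735) = sqrt(-6880334/42735) = I*sqrt(294031073490)/42735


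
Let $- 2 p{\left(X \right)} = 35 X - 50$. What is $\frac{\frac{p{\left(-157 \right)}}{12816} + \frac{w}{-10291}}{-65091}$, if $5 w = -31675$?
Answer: $- \frac{219442315}{17169633160992} \approx -1.2781 \cdot 10^{-5}$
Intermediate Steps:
$w = -6335$ ($w = \frac{1}{5} \left(-31675\right) = -6335$)
$p{\left(X \right)} = 25 - \frac{35 X}{2}$ ($p{\left(X \right)} = - \frac{35 X - 50}{2} = - \frac{-50 + 35 X}{2} = 25 - \frac{35 X}{2}$)
$\frac{\frac{p{\left(-157 \right)}}{12816} + \frac{w}{-10291}}{-65091} = \frac{\frac{25 - - \frac{5495}{2}}{12816} - \frac{6335}{-10291}}{-65091} = \left(\left(25 + \frac{5495}{2}\right) \frac{1}{12816} - - \frac{6335}{10291}\right) \left(- \frac{1}{65091}\right) = \left(\frac{5545}{2} \cdot \frac{1}{12816} + \frac{6335}{10291}\right) \left(- \frac{1}{65091}\right) = \left(\frac{5545}{25632} + \frac{6335}{10291}\right) \left(- \frac{1}{65091}\right) = \frac{219442315}{263778912} \left(- \frac{1}{65091}\right) = - \frac{219442315}{17169633160992}$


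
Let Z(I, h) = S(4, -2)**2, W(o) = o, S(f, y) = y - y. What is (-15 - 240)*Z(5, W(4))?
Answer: 0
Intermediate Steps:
S(f, y) = 0
Z(I, h) = 0 (Z(I, h) = 0**2 = 0)
(-15 - 240)*Z(5, W(4)) = (-15 - 240)*0 = -255*0 = 0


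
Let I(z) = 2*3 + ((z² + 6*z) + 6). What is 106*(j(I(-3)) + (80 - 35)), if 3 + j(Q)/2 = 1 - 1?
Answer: 4134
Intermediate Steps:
I(z) = 12 + z² + 6*z (I(z) = 6 + (6 + z² + 6*z) = 12 + z² + 6*z)
j(Q) = -6 (j(Q) = -6 + 2*(1 - 1) = -6 + 2*0 = -6 + 0 = -6)
106*(j(I(-3)) + (80 - 35)) = 106*(-6 + (80 - 35)) = 106*(-6 + 45) = 106*39 = 4134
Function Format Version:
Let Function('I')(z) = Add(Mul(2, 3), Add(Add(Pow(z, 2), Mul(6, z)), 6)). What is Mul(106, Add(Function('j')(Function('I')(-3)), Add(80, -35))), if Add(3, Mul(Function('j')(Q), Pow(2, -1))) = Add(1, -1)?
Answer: 4134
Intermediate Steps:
Function('I')(z) = Add(12, Pow(z, 2), Mul(6, z)) (Function('I')(z) = Add(6, Add(6, Pow(z, 2), Mul(6, z))) = Add(12, Pow(z, 2), Mul(6, z)))
Function('j')(Q) = -6 (Function('j')(Q) = Add(-6, Mul(2, Add(1, -1))) = Add(-6, Mul(2, 0)) = Add(-6, 0) = -6)
Mul(106, Add(Function('j')(Function('I')(-3)), Add(80, -35))) = Mul(106, Add(-6, Add(80, -35))) = Mul(106, Add(-6, 45)) = Mul(106, 39) = 4134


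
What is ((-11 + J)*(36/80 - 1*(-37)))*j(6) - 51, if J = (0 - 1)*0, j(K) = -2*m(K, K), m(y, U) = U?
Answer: 24462/5 ≈ 4892.4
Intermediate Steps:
j(K) = -2*K
J = 0 (J = -1*0 = 0)
((-11 + J)*(36/80 - 1*(-37)))*j(6) - 51 = ((-11 + 0)*(36/80 - 1*(-37)))*(-2*6) - 51 = -11*(36*(1/80) + 37)*(-12) - 51 = -11*(9/20 + 37)*(-12) - 51 = -11*749/20*(-12) - 51 = -8239/20*(-12) - 51 = 24717/5 - 51 = 24462/5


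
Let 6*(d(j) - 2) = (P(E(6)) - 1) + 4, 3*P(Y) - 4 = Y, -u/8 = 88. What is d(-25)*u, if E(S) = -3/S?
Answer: -17072/9 ≈ -1896.9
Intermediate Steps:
u = -704 (u = -8*88 = -704)
P(Y) = 4/3 + Y/3
d(j) = 97/36 (d(j) = 2 + (((4/3 + (-3/6)/3) - 1) + 4)/6 = 2 + (((4/3 + (-3*1/6)/3) - 1) + 4)/6 = 2 + (((4/3 + (1/3)*(-1/2)) - 1) + 4)/6 = 2 + (((4/3 - 1/6) - 1) + 4)/6 = 2 + ((7/6 - 1) + 4)/6 = 2 + (1/6 + 4)/6 = 2 + (1/6)*(25/6) = 2 + 25/36 = 97/36)
d(-25)*u = (97/36)*(-704) = -17072/9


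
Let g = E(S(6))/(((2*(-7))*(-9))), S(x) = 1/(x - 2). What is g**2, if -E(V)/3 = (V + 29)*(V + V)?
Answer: 1521/12544 ≈ 0.12125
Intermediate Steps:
S(x) = 1/(-2 + x)
E(V) = -6*V*(29 + V) (E(V) = -3*(V + 29)*(V + V) = -3*(29 + V)*2*V = -6*V*(29 + V))
g = -39/112 (g = (-6*(29 + 1/(-2 + 6))/(-2 + 6))/(((2*(-7))*(-9))) = (-6*(29 + 1/4)/4)/((-14*(-9))) = -6*1/4*(29 + 1/4)/126 = -6*1/4*117/4*(1/126) = -351/8*1/126 = -39/112 ≈ -0.34821)
g**2 = (-39/112)**2 = 1521/12544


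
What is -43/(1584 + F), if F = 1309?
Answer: -43/2893 ≈ -0.014863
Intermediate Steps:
-43/(1584 + F) = -43/(1584 + 1309) = -43/2893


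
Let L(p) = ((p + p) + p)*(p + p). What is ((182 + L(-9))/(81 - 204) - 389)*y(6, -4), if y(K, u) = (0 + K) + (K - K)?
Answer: -97030/41 ≈ -2366.6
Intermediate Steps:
L(p) = 6*p² (L(p) = (2*p + p)*(2*p) = (3*p)*(2*p) = 6*p²)
y(K, u) = K (y(K, u) = K + 0 = K)
((182 + L(-9))/(81 - 204) - 389)*y(6, -4) = ((182 + 6*(-9)²)/(81 - 204) - 389)*6 = ((182 + 6*81)/(-123) - 389)*6 = ((182 + 486)*(-1/123) - 389)*6 = (668*(-1/123) - 389)*6 = (-668/123 - 389)*6 = -48515/123*6 = -97030/41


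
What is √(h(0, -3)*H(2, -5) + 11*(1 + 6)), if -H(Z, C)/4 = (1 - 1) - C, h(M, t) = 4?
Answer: I*√3 ≈ 1.732*I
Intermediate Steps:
H(Z, C) = 4*C (H(Z, C) = -4*((1 - 1) - C) = -4*(0 - C) = -(-4)*C = 4*C)
√(h(0, -3)*H(2, -5) + 11*(1 + 6)) = √(4*(4*(-5)) + 11*(1 + 6)) = √(4*(-20) + 11*7) = √(-80 + 77) = √(-3) = I*√3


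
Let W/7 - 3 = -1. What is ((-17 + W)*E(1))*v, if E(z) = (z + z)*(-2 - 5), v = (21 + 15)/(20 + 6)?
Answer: 756/13 ≈ 58.154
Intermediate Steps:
W = 14 (W = 21 + 7*(-1) = 21 - 7 = 14)
v = 18/13 (v = 36/26 = 36*(1/26) = 18/13 ≈ 1.3846)
E(z) = -14*z (E(z) = (2*z)*(-7) = -14*z)
((-17 + W)*E(1))*v = ((-17 + 14)*(-14*1))*(18/13) = -3*(-14)*(18/13) = 42*(18/13) = 756/13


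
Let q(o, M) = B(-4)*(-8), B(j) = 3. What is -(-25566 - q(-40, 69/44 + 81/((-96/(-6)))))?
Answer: 25542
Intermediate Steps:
q(o, M) = -24 (q(o, M) = 3*(-8) = -24)
-(-25566 - q(-40, 69/44 + 81/((-96/(-6))))) = -(-25566 - 1*(-24)) = -(-25566 + 24) = -1*(-25542) = 25542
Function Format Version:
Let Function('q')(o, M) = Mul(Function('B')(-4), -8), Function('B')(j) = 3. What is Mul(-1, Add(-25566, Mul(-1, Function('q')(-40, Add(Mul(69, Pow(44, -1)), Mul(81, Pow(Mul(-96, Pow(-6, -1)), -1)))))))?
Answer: 25542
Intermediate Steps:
Function('q')(o, M) = -24 (Function('q')(o, M) = Mul(3, -8) = -24)
Mul(-1, Add(-25566, Mul(-1, Function('q')(-40, Add(Mul(69, Pow(44, -1)), Mul(81, Pow(Mul(-96, Pow(-6, -1)), -1))))))) = Mul(-1, Add(-25566, Mul(-1, -24))) = Mul(-1, Add(-25566, 24)) = Mul(-1, -25542) = 25542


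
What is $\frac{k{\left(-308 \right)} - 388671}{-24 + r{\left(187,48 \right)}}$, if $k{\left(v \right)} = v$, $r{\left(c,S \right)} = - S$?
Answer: $\frac{388979}{72} \approx 5402.5$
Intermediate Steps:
$\frac{k{\left(-308 \right)} - 388671}{-24 + r{\left(187,48 \right)}} = \frac{-308 - 388671}{-24 - 48} = - \frac{388979}{-24 - 48} = - \frac{388979}{-72} = \left(-388979\right) \left(- \frac{1}{72}\right) = \frac{388979}{72}$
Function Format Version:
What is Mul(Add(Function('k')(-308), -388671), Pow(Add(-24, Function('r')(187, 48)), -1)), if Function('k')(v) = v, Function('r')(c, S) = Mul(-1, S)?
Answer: Rational(388979, 72) ≈ 5402.5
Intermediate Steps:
Mul(Add(Function('k')(-308), -388671), Pow(Add(-24, Function('r')(187, 48)), -1)) = Mul(Add(-308, -388671), Pow(Add(-24, Mul(-1, 48)), -1)) = Mul(-388979, Pow(Add(-24, -48), -1)) = Mul(-388979, Pow(-72, -1)) = Mul(-388979, Rational(-1, 72)) = Rational(388979, 72)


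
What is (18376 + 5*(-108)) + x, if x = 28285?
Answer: 46121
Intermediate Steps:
(18376 + 5*(-108)) + x = (18376 + 5*(-108)) + 28285 = (18376 - 540) + 28285 = 17836 + 28285 = 46121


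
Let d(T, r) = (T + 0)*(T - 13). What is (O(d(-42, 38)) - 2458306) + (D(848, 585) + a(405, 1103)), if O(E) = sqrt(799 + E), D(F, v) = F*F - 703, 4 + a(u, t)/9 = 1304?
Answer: -1728205 + sqrt(3109) ≈ -1.7282e+6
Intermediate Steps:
a(u, t) = 11700 (a(u, t) = -36 + 9*1304 = -36 + 11736 = 11700)
D(F, v) = -703 + F**2 (D(F, v) = F**2 - 703 = -703 + F**2)
d(T, r) = T*(-13 + T)
(O(d(-42, 38)) - 2458306) + (D(848, 585) + a(405, 1103)) = (sqrt(799 - 42*(-13 - 42)) - 2458306) + ((-703 + 848**2) + 11700) = (sqrt(799 - 42*(-55)) - 2458306) + ((-703 + 719104) + 11700) = (sqrt(799 + 2310) - 2458306) + (718401 + 11700) = (sqrt(3109) - 2458306) + 730101 = (-2458306 + sqrt(3109)) + 730101 = -1728205 + sqrt(3109)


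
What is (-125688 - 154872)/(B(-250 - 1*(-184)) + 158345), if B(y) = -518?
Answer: -93520/52609 ≈ -1.7776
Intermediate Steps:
(-125688 - 154872)/(B(-250 - 1*(-184)) + 158345) = (-125688 - 154872)/(-518 + 158345) = -280560/157827 = -280560*1/157827 = -93520/52609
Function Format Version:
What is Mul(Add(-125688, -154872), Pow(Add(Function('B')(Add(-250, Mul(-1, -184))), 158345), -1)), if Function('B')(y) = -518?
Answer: Rational(-93520, 52609) ≈ -1.7776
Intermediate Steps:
Mul(Add(-125688, -154872), Pow(Add(Function('B')(Add(-250, Mul(-1, -184))), 158345), -1)) = Mul(Add(-125688, -154872), Pow(Add(-518, 158345), -1)) = Mul(-280560, Pow(157827, -1)) = Mul(-280560, Rational(1, 157827)) = Rational(-93520, 52609)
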